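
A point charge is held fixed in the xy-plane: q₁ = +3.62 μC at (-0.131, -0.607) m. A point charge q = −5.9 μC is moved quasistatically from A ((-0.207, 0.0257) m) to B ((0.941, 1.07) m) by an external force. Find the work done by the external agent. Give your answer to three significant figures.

For quasistatic motion the external work equals the change in potential energy: W_ext = qΔV = q(V_B − V_A).
At A: distance to the source charge is 0.637 m; V_A = kq₁/r = 5.11×10⁴ V.
At B: distance to the source charge is 1.99 m; V_B = kq₁/r = 1.64×10⁴ V.
ΔV = V_B − V_A = -3.47×10⁴ V.
W_ext = qΔV = (-5.90×10⁻⁶ C)(-3.47×10⁴ V) = 0.205 J.

0.205 J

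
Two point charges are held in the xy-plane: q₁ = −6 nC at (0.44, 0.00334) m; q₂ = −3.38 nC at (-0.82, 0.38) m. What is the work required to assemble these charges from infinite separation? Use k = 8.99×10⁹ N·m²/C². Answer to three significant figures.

The work to assemble the configuration equals its total potential energy, U = Σ kqᵢqⱼ/rᵢⱼ over all pairs.
Pair separations: r₁₂ = 1.32 m.
U = (1.39×10⁻⁷) = 1.39×10⁻⁷ J.

1.39×10⁻⁷ J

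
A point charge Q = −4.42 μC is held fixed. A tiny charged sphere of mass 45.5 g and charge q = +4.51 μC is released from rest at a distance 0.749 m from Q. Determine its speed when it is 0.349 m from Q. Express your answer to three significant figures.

3.47 m/s

Only the electrostatic force acts, so mechanical energy is conserved: ½mv² = U₁ − U₂ = kQq(1/r₁ − 1/r₂).
U₁ − U₂ = (8.99×10⁹ N·m²/C²)(-4.42×10⁻⁶ C)(4.51×10⁻⁶ C)(1/0.749 − 1/0.349) = 0.274 J.
v = √(2·0.274/0.0455) = 3.47 m/s.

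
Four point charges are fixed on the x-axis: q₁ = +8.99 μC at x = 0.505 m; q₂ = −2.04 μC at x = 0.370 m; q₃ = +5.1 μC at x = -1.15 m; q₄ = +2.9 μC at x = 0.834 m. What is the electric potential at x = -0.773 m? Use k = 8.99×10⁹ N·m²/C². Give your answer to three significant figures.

Electric potential is a scalar, so the contributions from each charge add algebraically: V = Σ kqᵢ/rᵢ.
Distances from the field point to each charge: r₁ = 1.28 m, r₂ = 1.14 m, r₃ = 0.377 m, r₄ = 1.61 m.
V = k[(8.99×10⁻⁶)/(1.28) + (-2.04×10⁻⁶)/(1.14) + (5.10×10⁻⁶)/(0.377) + (2.90×10⁻⁶)/(1.61)] = 1.85×10⁵ V.

1.85×10⁵ V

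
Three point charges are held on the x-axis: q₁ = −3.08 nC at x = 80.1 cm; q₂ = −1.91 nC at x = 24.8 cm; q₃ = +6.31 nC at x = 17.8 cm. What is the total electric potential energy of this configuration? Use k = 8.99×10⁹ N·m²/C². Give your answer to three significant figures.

-1.73×10⁻⁶ J

The assembly work is the sum of pairwise potential energies, U = Σ_{i<j} kqᵢqⱼ/rᵢⱼ.
Pair separations: r₁₂ = 0.553 m, r₁₃ = 0.623 m, r₂₃ = 0.0700 m.
U = (9.56×10⁻⁸) + (-2.80×10⁻⁷) + (-1.55×10⁻⁶) = -1.73×10⁻⁶ J.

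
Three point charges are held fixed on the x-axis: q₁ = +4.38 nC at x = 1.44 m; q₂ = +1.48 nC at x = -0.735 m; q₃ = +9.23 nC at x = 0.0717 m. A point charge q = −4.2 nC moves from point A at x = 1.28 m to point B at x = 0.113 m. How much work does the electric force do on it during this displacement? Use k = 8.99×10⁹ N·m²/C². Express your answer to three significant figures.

7.28×10⁻⁶ J

The work done by the electric force is W_field = −ΔU = −q(V_B − V_A) = q(V_A − V_B).
At A: distances to the source charges are 0.160 m, 2.02 m, 1.21 m; V_A = Σ kqᵢ/rᵢ = 321 V.
At B: distances to the source charges are 1.33 m, 0.848 m, 0.0413 m; V_B = Σ kqᵢ/rᵢ = 2050 V.
ΔV = V_B − V_A = 1730 V.
W_field = −qΔV = −(-4.20×10⁻⁹ C)(1730 V) = 7.28×10⁻⁶ J.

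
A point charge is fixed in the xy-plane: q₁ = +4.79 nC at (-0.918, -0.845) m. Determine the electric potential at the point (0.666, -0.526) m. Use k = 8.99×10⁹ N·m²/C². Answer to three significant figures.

The total potential is the scalar sum of each charge's contribution, V = Σ kqᵢ/rᵢ.
Distances from the field point to each charge: r₁ = 1.62 m.
V = k[(4.79×10⁻⁹)/(1.62)] = 26.7 V.

26.7 V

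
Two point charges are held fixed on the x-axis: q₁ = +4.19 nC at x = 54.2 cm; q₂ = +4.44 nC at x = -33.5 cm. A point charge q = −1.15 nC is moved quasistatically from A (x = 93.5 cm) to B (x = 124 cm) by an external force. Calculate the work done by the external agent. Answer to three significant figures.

For quasistatic motion the external work equals the change in potential energy: W_ext = qΔV = q(V_B − V_A).
At A: distances to the source charges are 0.393 m, 1.27 m; V_A = Σ kqᵢ/rᵢ = 127 V.
At B: distances to the source charges are 0.698 m, 1.57 m; V_B = Σ kqᵢ/rᵢ = 79.3 V.
ΔV = V_B − V_A = -48.0 V.
W_ext = qΔV = (-1.15×10⁻⁹ C)(-48.0 V) = 5.52×10⁻⁸ J.

5.52×10⁻⁸ J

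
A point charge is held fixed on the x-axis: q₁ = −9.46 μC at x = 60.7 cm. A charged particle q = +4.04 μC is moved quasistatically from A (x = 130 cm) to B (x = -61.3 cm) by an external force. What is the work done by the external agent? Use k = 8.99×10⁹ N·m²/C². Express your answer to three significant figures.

0.214 J

For quasistatic motion the external work equals the change in potential energy: W_ext = qΔV = q(V_B − V_A).
At A: distance to the source charge is 0.693 m; V_A = kq₁/r = -1.23×10⁵ V.
At B: distance to the source charge is 1.22 m; V_B = kq₁/r = -6.97×10⁴ V.
ΔV = V_B − V_A = 5.30×10⁴ V.
W_ext = qΔV = (4.04×10⁻⁶ C)(5.30×10⁴ V) = 0.214 J.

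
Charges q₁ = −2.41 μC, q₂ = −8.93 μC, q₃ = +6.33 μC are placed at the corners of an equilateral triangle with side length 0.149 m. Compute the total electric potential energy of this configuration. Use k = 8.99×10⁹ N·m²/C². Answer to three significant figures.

The assembly work is the sum of pairwise potential energies, U = Σ_{i<j} kqᵢqⱼ/rᵢⱼ.
All three pair separations equal the side length, 0.149 m.
U = (1.30) + (-0.920) + (-3.41) = -3.03 J.

-3.03 J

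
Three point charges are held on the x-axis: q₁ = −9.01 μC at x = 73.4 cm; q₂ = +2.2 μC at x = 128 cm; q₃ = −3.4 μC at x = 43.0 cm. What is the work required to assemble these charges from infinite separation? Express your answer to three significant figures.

The assembly work is the sum of pairwise potential energies, U = Σ_{i<j} kqᵢqⱼ/rᵢⱼ.
Pair separations: r₁₂ = 0.546 m, r₁₃ = 0.304 m, r₂₃ = 0.850 m.
U = (-0.326) + (0.906) + (-0.0791) = 0.500 J.

0.500 J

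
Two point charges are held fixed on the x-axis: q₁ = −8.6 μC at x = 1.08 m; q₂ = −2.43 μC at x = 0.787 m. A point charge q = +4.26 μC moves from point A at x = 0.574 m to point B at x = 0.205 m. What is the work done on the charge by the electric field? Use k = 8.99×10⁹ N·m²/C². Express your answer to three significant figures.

-0.552 J

The work done by the electric force is W_field = −ΔU = −q(V_B − V_A) = q(V_A − V_B).
At A: distances to the source charges are 0.506 m, 0.213 m; V_A = Σ kqᵢ/rᵢ = -2.55×10⁵ V.
At B: distances to the source charges are 0.875 m, 0.582 m; V_B = Σ kqᵢ/rᵢ = -1.26×10⁵ V.
ΔV = V_B − V_A = 1.29×10⁵ V.
W_field = −qΔV = −(4.26×10⁻⁶ C)(1.29×10⁵ V) = -0.552 J.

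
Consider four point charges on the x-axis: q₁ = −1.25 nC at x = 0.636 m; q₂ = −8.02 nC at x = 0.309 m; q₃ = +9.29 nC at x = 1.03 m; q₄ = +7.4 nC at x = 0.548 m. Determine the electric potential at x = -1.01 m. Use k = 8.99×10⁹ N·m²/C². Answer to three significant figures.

Electric potential is a scalar, so the contributions from each charge add algebraically: V = Σ kqᵢ/rᵢ.
Distances from the field point to each charge: r₁ = 1.65 m, r₂ = 1.32 m, r₃ = 2.04 m, r₄ = 1.56 m.
V = k[(-1.25×10⁻⁹)/(1.65) + (-8.02×10⁻⁹)/(1.32) + (9.29×10⁻⁹)/(2.04) + (7.40×10⁻⁹)/(1.56)] = 22.1 V.

22.1 V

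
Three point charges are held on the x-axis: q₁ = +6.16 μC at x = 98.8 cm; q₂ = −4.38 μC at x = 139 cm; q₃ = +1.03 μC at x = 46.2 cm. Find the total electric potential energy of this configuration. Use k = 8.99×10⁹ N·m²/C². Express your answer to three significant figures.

-0.539 J

The assembly work is the sum of pairwise potential energies, U = Σ_{i<j} kqᵢqⱼ/rᵢⱼ.
Pair separations: r₁₂ = 0.402 m, r₁₃ = 0.526 m, r₂₃ = 0.928 m.
U = (-0.603) + (0.108) + (-0.0437) = -0.539 J.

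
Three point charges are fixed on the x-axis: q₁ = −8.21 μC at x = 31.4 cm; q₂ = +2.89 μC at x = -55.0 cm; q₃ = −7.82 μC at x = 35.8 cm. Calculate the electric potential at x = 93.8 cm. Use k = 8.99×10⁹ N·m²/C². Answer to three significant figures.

The total potential is the scalar sum of each charge's contribution, V = Σ kqᵢ/rᵢ.
Distances from the field point to each charge: r₁ = 0.624 m, r₂ = 1.49 m, r₃ = 0.580 m.
V = k[(-8.21×10⁻⁶)/(0.624) + (2.89×10⁻⁶)/(1.49) + (-7.82×10⁻⁶)/(0.580)] = -2.22×10⁵ V.

-2.22×10⁵ V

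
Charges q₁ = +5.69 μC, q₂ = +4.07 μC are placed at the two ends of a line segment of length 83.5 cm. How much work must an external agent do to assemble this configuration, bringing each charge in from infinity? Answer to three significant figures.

The assembly work is the sum of pairwise potential energies, U = Σ_{i<j} kqᵢqⱼ/rᵢⱼ.
The separation is r = 0.835 m.
U = (0.249) = 0.249 J.

0.249 J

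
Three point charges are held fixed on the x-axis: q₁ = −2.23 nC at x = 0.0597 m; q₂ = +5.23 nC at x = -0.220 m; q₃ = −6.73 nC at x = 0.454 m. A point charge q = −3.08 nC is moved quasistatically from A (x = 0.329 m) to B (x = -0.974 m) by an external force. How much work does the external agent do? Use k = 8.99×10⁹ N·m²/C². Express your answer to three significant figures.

-1.46×10⁻⁶ J

For quasistatic motion the external work equals the change in potential energy: W_ext = qΔV = q(V_B − V_A).
At A: distances to the source charges are 0.269 m, 0.549 m, 0.125 m; V_A = Σ kqᵢ/rᵢ = -473 V.
At B: distances to the source charges are 1.03 m, 0.754 m, 1.43 m; V_B = Σ kqᵢ/rᵢ = 0.595 V.
ΔV = V_B − V_A = 473 V.
W_ext = qΔV = (-3.08×10⁻⁹ C)(473 V) = -1.46×10⁻⁶ J.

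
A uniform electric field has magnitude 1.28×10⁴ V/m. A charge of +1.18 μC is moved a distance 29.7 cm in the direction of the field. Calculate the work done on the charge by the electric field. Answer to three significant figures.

The potential change for a displacement 29.7 cm in the direction of the field is ΔV = −Ed = -3800 V.
W_field = −qΔV = 4.49×10⁻³ J.

4.49×10⁻³ J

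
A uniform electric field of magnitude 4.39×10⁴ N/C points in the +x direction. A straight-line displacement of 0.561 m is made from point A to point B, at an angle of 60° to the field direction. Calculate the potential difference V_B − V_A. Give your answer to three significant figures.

Only the component of displacement along E changes the potential: ΔV = −E·d·cosθ.
ΔV = −(4.39×10⁴ V/m)(0.561 m)cos60° = -1.23×10⁴ V.

-1.23×10⁴ V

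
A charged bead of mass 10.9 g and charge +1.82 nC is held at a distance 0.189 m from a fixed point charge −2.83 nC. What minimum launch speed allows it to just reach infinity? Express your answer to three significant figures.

To just escape, total mechanical energy must reach zero at infinity: ½mv²_min + U = 0, so ½mv²_min = −U = |kQq|/r.
|U| = |kQq|/r = (8.99×10⁹ N·m²/C²)(2.83×10⁻⁹)(1.82×10⁻⁹)/(0.189) = 2.45×10⁻⁷ J.
v_min = √(2|U|/m) = √(2·2.45×10⁻⁷/0.0109) = 6.70×10⁻³ m/s.

6.70×10⁻³ m/s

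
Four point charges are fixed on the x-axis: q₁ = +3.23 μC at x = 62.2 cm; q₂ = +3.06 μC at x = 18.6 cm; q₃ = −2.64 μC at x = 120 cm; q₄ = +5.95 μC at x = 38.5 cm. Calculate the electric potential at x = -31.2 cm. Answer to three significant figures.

Electric potential is a scalar, so the contributions from each charge add algebraically: V = Σ kqᵢ/rᵢ.
Distances from the field point to each charge: r₁ = 0.934 m, r₂ = 0.498 m, r₃ = 1.51 m, r₄ = 0.697 m.
V = k[(3.23×10⁻⁶)/(0.934) + (3.06×10⁻⁶)/(0.498) + (-2.64×10⁻⁶)/(1.51) + (5.95×10⁻⁶)/(0.697)] = 1.47×10⁵ V.

1.47×10⁵ V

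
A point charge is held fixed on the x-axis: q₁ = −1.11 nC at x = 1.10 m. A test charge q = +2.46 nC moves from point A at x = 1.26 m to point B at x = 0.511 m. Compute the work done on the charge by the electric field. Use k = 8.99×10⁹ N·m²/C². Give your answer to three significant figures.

-1.12×10⁻⁷ J

The work done by the electric force is W_field = −ΔU = −q(V_B − V_A) = q(V_A − V_B).
At A: distance to the source charge is 0.160 m; V_A = kq₁/r = -62.4 V.
At B: distance to the source charge is 0.589 m; V_B = kq₁/r = -16.9 V.
ΔV = V_B − V_A = 45.4 V.
W_field = −qΔV = −(2.46×10⁻⁹ C)(45.4 V) = -1.12×10⁻⁷ J.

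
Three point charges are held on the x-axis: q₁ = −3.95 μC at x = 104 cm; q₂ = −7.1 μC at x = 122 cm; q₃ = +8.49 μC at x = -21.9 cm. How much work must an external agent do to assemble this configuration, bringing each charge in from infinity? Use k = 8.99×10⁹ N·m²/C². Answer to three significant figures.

0.785 J

The assembly work is the sum of pairwise potential energies, U = Σ_{i<j} kqᵢqⱼ/rᵢⱼ.
Pair separations: r₁₂ = 0.180 m, r₁₃ = 1.26 m, r₂₃ = 1.44 m.
U = (1.40) + (-0.239) + (-0.377) = 0.785 J.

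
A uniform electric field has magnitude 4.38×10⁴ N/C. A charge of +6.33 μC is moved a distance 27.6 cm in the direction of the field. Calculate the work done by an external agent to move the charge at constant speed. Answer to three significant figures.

The potential change for a displacement 27.6 cm in the direction of the field is ΔV = −Ed = -1.21×10⁴ V.
W_ext = qΔV = -0.0765 J.

-0.0765 J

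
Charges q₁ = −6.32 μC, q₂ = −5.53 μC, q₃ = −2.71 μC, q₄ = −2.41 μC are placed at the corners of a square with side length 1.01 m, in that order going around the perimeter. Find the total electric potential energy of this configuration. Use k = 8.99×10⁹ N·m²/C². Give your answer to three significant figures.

0.830 J

The work to assemble the configuration equals its total potential energy, U = Σ kqᵢqⱼ/rᵢⱼ over all pairs.
The four side pairs have separation 1.01 m and the two diagonal pairs 1.43 m.
Summing all 6 pair terms gives U = 0.830 J.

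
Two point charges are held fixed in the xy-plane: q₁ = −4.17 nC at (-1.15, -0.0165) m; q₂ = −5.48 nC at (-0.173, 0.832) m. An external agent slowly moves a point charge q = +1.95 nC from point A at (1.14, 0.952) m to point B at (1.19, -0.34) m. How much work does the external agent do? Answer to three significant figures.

1.79×10⁻⁸ J

For quasistatic motion the external work equals the change in potential energy: W_ext = qΔV = q(V_B − V_A).
At A: distances to the source charges are 2.49 m, 1.32 m; V_A = Σ kqᵢ/rᵢ = -52.4 V.
At B: distances to the source charges are 2.36 m, 1.80 m; V_B = Σ kqᵢ/rᵢ = -43.3 V.
ΔV = V_B − V_A = 9.17 V.
W_ext = qΔV = (1.95×10⁻⁹ C)(9.17 V) = 1.79×10⁻⁸ J.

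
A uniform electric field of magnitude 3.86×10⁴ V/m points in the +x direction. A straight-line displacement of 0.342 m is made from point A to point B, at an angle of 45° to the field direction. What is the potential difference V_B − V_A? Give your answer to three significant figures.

-9330 V

Only the component of displacement along E changes the potential: ΔV = −E·d·cosθ.
ΔV = −(3.86×10⁴ V/m)(0.342 m)cos45° = -9330 V.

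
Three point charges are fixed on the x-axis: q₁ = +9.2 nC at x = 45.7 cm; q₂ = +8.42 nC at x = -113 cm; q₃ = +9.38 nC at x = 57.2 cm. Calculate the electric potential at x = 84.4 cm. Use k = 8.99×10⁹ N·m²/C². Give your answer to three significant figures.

562 V

Electric potential is a scalar, so the contributions from each charge add algebraically: V = Σ kqᵢ/rᵢ.
Distances from the field point to each charge: r₁ = 0.387 m, r₂ = 1.97 m, r₃ = 0.272 m.
V = k[(9.20×10⁻⁹)/(0.387) + (8.42×10⁻⁹)/(1.97) + (9.38×10⁻⁹)/(0.272)] = 562 V.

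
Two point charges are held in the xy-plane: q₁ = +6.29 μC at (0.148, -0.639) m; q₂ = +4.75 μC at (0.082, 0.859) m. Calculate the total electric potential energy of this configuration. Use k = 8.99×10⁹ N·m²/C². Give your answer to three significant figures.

0.179 J

The assembly work is the sum of pairwise potential energies, U = Σ_{i<j} kqᵢqⱼ/rᵢⱼ.
Pair separations: r₁₂ = 1.50 m.
U = (0.179) = 0.179 J.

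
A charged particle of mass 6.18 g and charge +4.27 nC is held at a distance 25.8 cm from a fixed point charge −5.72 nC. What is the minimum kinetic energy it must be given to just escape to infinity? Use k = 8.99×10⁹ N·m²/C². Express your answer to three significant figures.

8.51×10⁻⁷ J

To just escape, total mechanical energy must reach zero at infinity: ½mv²_min + U = 0, so ½mv²_min = −U = |kQq|/r.
|U| = |kQq|/r = (8.99×10⁹ N·m²/C²)(5.72×10⁻⁹)(4.27×10⁻⁹)/(0.258) = 8.51×10⁻⁷ J.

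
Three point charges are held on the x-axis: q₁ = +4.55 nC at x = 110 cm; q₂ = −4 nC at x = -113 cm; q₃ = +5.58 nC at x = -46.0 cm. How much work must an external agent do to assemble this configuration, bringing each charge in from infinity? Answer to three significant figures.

The work to assemble the configuration equals its total potential energy, U = Σ kqᵢqⱼ/rᵢⱼ over all pairs.
Pair separations: r₁₂ = 2.23 m, r₁₃ = 1.56 m, r₂₃ = 0.670 m.
U = (-7.34×10⁻⁸) + (1.46×10⁻⁷) + (-2.99×10⁻⁷) = -2.27×10⁻⁷ J.

-2.27×10⁻⁷ J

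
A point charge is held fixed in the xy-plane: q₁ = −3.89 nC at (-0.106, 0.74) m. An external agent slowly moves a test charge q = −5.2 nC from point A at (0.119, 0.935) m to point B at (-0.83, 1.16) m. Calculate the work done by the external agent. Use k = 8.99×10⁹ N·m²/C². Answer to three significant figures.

For quasistatic motion the external work equals the change in potential energy: W_ext = qΔV = q(V_B − V_A).
At A: distance to the source charge is 0.298 m; V_A = kq₁/r = -117 V.
At B: distance to the source charge is 0.837 m; V_B = kq₁/r = -41.8 V.
ΔV = V_B − V_A = 75.7 V.
W_ext = qΔV = (-5.20×10⁻⁹ C)(75.7 V) = -3.94×10⁻⁷ J.

-3.94×10⁻⁷ J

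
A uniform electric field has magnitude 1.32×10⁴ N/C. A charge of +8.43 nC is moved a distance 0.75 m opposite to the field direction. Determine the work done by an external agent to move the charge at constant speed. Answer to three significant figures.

The potential change for a displacement 0.75 m opposite to the field direction is ΔV = +Ed = 9900 V.
W_ext = qΔV = 8.35×10⁻⁵ J.

8.35×10⁻⁵ J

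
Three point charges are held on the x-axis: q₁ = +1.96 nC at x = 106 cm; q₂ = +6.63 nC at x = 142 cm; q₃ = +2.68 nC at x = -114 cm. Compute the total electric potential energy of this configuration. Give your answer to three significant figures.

The work to assemble the configuration equals its total potential energy, U = Σ kqᵢqⱼ/rᵢⱼ over all pairs.
Pair separations: r₁₂ = 0.360 m, r₁₃ = 2.20 m, r₂₃ = 2.56 m.
U = (3.25×10⁻⁷) + (2.15×10⁻⁸) + (6.24×10⁻⁸) = 4.08×10⁻⁷ J.

4.08×10⁻⁷ J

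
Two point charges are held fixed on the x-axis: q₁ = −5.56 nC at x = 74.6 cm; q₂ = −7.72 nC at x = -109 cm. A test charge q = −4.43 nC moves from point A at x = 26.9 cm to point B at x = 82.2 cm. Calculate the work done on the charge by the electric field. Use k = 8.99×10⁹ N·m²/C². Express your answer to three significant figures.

-2.38×10⁻⁶ J

The work done by the electric force is W_field = −ΔU = −q(V_B − V_A) = q(V_A − V_B).
At A: distances to the source charges are 0.477 m, 1.36 m; V_A = Σ kqᵢ/rᵢ = -156 V.
At B: distances to the source charges are 0.0760 m, 1.91 m; V_B = Σ kqᵢ/rᵢ = -694 V.
ΔV = V_B − V_A = -538 V.
W_field = −qΔV = −(-4.43×10⁻⁹ C)(-538 V) = -2.38×10⁻⁶ J.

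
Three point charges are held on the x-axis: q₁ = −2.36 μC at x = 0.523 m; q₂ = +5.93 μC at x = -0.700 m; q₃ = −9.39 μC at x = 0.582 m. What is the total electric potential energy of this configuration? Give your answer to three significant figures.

2.88 J

The assembly work is the sum of pairwise potential energies, U = Σ_{i<j} kqᵢqⱼ/rᵢⱼ.
Pair separations: r₁₂ = 1.22 m, r₁₃ = 0.0590 m, r₂₃ = 1.28 m.
U = (-0.103) + (3.38) + (-0.390) = 2.88 J.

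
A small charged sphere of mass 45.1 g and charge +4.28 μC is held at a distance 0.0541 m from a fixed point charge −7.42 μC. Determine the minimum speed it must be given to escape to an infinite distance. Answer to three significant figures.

15.3 m/s

To just escape, total mechanical energy must reach zero at infinity: ½mv²_min + U = 0, so ½mv²_min = −U = |kQq|/r.
|U| = |kQq|/r = (8.99×10⁹ N·m²/C²)(7.42×10⁻⁶)(4.28×10⁻⁶)/(0.0541) = 5.28 J.
v_min = √(2|U|/m) = √(2·5.28/0.0451) = 15.3 m/s.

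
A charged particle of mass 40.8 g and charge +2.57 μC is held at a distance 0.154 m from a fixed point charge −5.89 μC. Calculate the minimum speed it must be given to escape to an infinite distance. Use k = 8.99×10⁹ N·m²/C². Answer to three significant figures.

6.58 m/s

To just escape, total mechanical energy must reach zero at infinity: ½mv²_min + U = 0, so ½mv²_min = −U = |kQq|/r.
|U| = |kQq|/r = (8.99×10⁹ N·m²/C²)(5.89×10⁻⁶)(2.57×10⁻⁶)/(0.154) = 0.884 J.
v_min = √(2|U|/m) = √(2·0.884/0.0408) = 6.58 m/s.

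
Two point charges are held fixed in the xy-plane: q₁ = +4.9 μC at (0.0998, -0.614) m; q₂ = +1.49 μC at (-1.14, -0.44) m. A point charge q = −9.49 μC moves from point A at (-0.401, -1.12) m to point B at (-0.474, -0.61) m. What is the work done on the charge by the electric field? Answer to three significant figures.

0.200 J

The work done by the electric force is W_field = −ΔU = −q(V_B − V_A) = q(V_A − V_B).
At A: distances to the source charges are 0.712 m, 1.00 m; V_A = Σ kqᵢ/rᵢ = 7.52×10⁴ V.
At B: distances to the source charges are 0.574 m, 0.687 m; V_B = Σ kqᵢ/rᵢ = 9.63×10⁴ V.
ΔV = V_B − V_A = 2.10×10⁴ V.
W_field = −qΔV = −(-9.49×10⁻⁶ C)(2.10×10⁴ V) = 0.200 J.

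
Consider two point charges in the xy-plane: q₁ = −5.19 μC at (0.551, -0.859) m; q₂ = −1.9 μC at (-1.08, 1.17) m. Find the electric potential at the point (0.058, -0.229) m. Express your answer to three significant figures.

-6.78×10⁴ V

The total potential is the scalar sum of each charge's contribution, V = Σ kqᵢ/rᵢ.
Distances from the field point to each charge: r₁ = 0.800 m, r₂ = 1.80 m.
V = k[(-5.19×10⁻⁶)/(0.800) + (-1.90×10⁻⁶)/(1.80)] = -6.78×10⁴ V.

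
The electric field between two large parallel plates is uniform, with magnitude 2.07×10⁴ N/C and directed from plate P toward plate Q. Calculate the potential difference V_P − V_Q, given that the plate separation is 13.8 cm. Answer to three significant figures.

In a uniform field, potential decreases in the direction of E: ΔV = −E·d for a displacement d parallel to E.
Going from Q to P is a displacement of 13.8 cm opposite to the field, so V_P − V_Q = +Ed = 2860 V.

2860 V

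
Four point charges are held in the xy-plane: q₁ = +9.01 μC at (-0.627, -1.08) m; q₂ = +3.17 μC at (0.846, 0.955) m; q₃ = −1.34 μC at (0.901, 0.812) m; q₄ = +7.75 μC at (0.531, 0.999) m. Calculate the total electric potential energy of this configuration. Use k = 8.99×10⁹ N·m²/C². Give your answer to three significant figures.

The assembly work is the sum of pairwise potential energies, U = Σ_{i<j} kqᵢqⱼ/rᵢⱼ.
Pair separations: r₁₂ = 2.51 m, r₁₃ = 2.43 m, r₁₄ = 2.38 m, r₂₃ = 0.153 m, r₂₄ = 0.318 m, r₃₄ = 0.415 m.
Summing all 6 pair terms gives U = 0.541 J.

0.541 J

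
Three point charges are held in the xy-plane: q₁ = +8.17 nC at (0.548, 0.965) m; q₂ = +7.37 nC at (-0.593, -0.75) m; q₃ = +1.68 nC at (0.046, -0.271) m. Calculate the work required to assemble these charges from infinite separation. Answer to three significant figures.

4.95×10⁻⁷ J

The assembly work is the sum of pairwise potential energies, U = Σ_{i<j} kqᵢqⱼ/rᵢⱼ.
Pair separations: r₁₂ = 2.06 m, r₁₃ = 1.33 m, r₂₃ = 0.799 m.
U = (2.63×10⁻⁷) + (9.25×10⁻⁸) + (1.39×10⁻⁷) = 4.95×10⁻⁷ J.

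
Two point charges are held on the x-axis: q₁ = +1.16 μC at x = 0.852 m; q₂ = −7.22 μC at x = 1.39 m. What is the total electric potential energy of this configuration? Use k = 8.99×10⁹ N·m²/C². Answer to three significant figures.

-0.140 J

The assembly work is the sum of pairwise potential energies, U = Σ_{i<j} kqᵢqⱼ/rᵢⱼ.
Pair separations: r₁₂ = 0.538 m.
U = (-0.140) = -0.140 J.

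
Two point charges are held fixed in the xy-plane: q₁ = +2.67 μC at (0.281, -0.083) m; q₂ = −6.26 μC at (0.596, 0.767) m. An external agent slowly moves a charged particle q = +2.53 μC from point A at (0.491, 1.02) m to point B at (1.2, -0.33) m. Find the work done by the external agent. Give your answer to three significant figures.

For quasistatic motion the external work equals the change in potential energy: W_ext = qΔV = q(V_B − V_A).
At A: distances to the source charges are 1.12 m, 0.274 m; V_A = Σ kqᵢ/rᵢ = -1.84×10⁵ V.
At B: distances to the source charges are 0.952 m, 1.25 m; V_B = Σ kqᵢ/rᵢ = -1.97×10⁴ V.
ΔV = V_B − V_A = 1.64×10⁵ V.
W_ext = qΔV = (2.53×10⁻⁶ C)(1.64×10⁵ V) = 0.416 J.

0.416 J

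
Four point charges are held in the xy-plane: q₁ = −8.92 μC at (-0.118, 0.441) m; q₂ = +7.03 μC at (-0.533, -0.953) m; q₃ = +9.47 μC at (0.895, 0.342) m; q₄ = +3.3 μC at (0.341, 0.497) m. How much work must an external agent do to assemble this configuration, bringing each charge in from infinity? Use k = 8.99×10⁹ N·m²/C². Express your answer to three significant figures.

-0.784 J

The work to assemble the configuration equals its total potential energy, U = Σ kqᵢqⱼ/rᵢⱼ over all pairs.
Pair separations: r₁₂ = 1.45 m, r₁₃ = 1.02 m, r₁₄ = 0.462 m, r₂₃ = 1.93 m, r₂₄ = 1.69 m, r₃₄ = 0.575 m.
Summing all 6 pair terms gives U = -0.784 J.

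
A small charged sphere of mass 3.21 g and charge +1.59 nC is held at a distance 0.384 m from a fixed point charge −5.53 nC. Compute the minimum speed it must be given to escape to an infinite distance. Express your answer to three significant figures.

0.0113 m/s

To just escape, total mechanical energy must reach zero at infinity: ½mv²_min + U = 0, so ½mv²_min = −U = |kQq|/r.
|U| = |kQq|/r = (8.99×10⁹ N·m²/C²)(5.53×10⁻⁹)(1.59×10⁻⁹)/(0.384) = 2.06×10⁻⁷ J.
v_min = √(2|U|/m) = √(2·2.06×10⁻⁷/3.21×10⁻³) = 0.0113 m/s.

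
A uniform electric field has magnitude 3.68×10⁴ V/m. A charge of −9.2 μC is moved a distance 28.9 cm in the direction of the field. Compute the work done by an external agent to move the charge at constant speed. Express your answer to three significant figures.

The potential change for a displacement 28.9 cm in the direction of the field is ΔV = −Ed = -1.06×10⁴ V.
W_ext = qΔV = 0.0978 J.

0.0978 J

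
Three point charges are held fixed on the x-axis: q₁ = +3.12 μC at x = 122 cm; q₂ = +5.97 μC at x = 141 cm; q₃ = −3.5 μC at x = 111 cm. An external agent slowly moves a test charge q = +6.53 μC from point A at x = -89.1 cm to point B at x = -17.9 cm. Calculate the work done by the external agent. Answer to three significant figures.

For quasistatic motion the external work equals the change in potential energy: W_ext = qΔV = q(V_B − V_A).
At A: distances to the source charges are 2.11 m, 2.30 m, 2.00 m; V_A = Σ kqᵢ/rᵢ = 2.09×10⁴ V.
At B: distances to the source charges are 1.40 m, 1.59 m, 1.29 m; V_B = Σ kqᵢ/rᵢ = 2.94×10⁴ V.
ΔV = V_B − V_A = 8530 V.
W_ext = qΔV = (6.53×10⁻⁶ C)(8530 V) = 0.0557 J.

0.0557 J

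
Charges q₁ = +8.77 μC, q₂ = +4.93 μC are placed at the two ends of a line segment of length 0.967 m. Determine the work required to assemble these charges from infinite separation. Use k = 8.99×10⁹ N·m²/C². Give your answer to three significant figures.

0.402 J

The work to assemble the configuration equals its total potential energy, U = Σ kqᵢqⱼ/rᵢⱼ over all pairs.
The separation is r = 0.967 m.
U = (0.402) = 0.402 J.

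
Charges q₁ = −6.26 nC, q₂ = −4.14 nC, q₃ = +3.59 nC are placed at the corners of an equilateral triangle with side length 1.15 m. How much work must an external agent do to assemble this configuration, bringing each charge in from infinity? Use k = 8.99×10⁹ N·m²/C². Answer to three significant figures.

The work to assemble the configuration equals its total potential energy, U = Σ kqᵢqⱼ/rᵢⱼ over all pairs.
All three pair separations equal the side length, 1.15 m.
U = (2.03×10⁻⁷) + (-1.76×10⁻⁷) + (-1.16×10⁻⁷) = -8.93×10⁻⁸ J.

-8.93×10⁻⁸ J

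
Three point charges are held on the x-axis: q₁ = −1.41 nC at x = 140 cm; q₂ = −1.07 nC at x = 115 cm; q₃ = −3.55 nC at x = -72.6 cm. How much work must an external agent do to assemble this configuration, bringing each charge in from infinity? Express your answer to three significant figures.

The assembly work is the sum of pairwise potential energies, U = Σ_{i<j} kqᵢqⱼ/rᵢⱼ.
Pair separations: r₁₂ = 0.250 m, r₁₃ = 2.13 m, r₂₃ = 1.88 m.
U = (5.43×10⁻⁸) + (2.12×10⁻⁸) + (1.82×10⁻⁸) = 9.36×10⁻⁸ J.

9.36×10⁻⁸ J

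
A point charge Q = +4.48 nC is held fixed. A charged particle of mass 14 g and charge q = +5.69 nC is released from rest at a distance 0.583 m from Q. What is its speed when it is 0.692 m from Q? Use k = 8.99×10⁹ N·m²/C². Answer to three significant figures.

2.97×10⁻³ m/s

Only the electrostatic force acts, so mechanical energy is conserved: ½mv² = U₁ − U₂ = kQq(1/r₁ − 1/r₂).
U₁ − U₂ = (8.99×10⁹ N·m²/C²)(4.48×10⁻⁹ C)(5.69×10⁻⁹ C)(1/0.583 − 1/0.692) = 6.19×10⁻⁸ J.
v = √(2·6.19×10⁻⁸/0.0140) = 2.97×10⁻³ m/s.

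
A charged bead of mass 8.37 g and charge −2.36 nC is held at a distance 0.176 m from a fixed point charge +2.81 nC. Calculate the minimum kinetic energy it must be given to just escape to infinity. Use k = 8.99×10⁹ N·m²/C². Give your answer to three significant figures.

3.39×10⁻⁷ J

To just escape, total mechanical energy must reach zero at infinity: ½mv²_min + U = 0, so ½mv²_min = −U = |kQq|/r.
|U| = |kQq|/r = (8.99×10⁹ N·m²/C²)(2.81×10⁻⁹)(2.36×10⁻⁹)/(0.176) = 3.39×10⁻⁷ J.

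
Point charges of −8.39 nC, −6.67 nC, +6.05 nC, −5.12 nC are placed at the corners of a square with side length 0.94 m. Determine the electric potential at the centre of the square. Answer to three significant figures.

-191 V

The total potential is the scalar sum of each charge's contribution, V = Σ kqᵢ/rᵢ.
The distance from each corner to the centre is a√2/2 = 0.665 m.
V = k[(-8.39×10⁻⁹)/(0.665) + (-6.67×10⁻⁹)/(0.665) + (6.05×10⁻⁹)/(0.665) + (-5.12×10⁻⁹)/(0.665)] = -191 V.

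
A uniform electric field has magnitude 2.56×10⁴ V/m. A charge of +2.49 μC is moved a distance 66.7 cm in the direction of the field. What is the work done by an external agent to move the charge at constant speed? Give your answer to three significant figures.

The potential change for a displacement 66.7 cm in the direction of the field is ΔV = −Ed = -1.71×10⁴ V.
W_ext = qΔV = -0.0425 J.

-0.0425 J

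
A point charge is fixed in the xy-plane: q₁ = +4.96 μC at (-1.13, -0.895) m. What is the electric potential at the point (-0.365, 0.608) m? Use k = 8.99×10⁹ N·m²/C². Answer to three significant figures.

2.64×10⁴ V

Electric potential is a scalar, so the contributions from each charge add algebraically: V = Σ kqᵢ/rᵢ.
Distances from the field point to each charge: r₁ = 1.69 m.
V = k[(4.96×10⁻⁶)/(1.69)] = 2.64×10⁴ V.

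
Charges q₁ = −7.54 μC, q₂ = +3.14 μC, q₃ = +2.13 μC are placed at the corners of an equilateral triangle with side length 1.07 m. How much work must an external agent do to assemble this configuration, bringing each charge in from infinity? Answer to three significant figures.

-0.278 J

The assembly work is the sum of pairwise potential energies, U = Σ_{i<j} kqᵢqⱼ/rᵢⱼ.
All three pair separations equal the side length, 1.07 m.
U = (-0.199) + (-0.135) + (0.0562) = -0.278 J.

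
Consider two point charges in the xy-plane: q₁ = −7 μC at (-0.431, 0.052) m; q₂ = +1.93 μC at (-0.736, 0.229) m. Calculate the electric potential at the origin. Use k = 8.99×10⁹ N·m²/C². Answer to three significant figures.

-1.22×10⁵ V

Electric potential is a scalar, so the contributions from each charge add algebraically: V = Σ kqᵢ/rᵢ.
Distances from the field point to each charge: r₁ = 0.434 m, r₂ = 0.771 m.
V = k[(-7.00×10⁻⁶)/(0.434) + (1.93×10⁻⁶)/(0.771)] = -1.22×10⁵ V.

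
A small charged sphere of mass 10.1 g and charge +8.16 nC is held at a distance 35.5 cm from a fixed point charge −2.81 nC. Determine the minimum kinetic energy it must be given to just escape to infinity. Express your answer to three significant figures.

5.81×10⁻⁷ J

To just escape, total mechanical energy must reach zero at infinity: ½mv²_min + U = 0, so ½mv²_min = −U = |kQq|/r.
|U| = |kQq|/r = (8.99×10⁹ N·m²/C²)(2.81×10⁻⁹)(8.16×10⁻⁹)/(0.355) = 5.81×10⁻⁷ J.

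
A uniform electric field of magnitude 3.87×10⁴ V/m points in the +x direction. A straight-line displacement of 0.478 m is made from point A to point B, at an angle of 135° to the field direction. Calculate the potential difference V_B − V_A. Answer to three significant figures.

1.31×10⁴ V

Only the component of displacement along E changes the potential: ΔV = −E·d·cosθ.
ΔV = −(3.87×10⁴ V/m)(0.478 m)cos135° = 1.31×10⁴ V.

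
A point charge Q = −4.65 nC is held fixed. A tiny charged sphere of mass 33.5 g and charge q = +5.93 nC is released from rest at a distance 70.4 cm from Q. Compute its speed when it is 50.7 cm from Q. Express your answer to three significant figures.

2.86×10⁻³ m/s

Only the electrostatic force acts, so mechanical energy is conserved: ½mv² = U₁ − U₂ = kQq(1/r₁ − 1/r₂).
U₁ − U₂ = (8.99×10⁹ N·m²/C²)(-4.65×10⁻⁹ C)(5.93×10⁻⁹ C)(1/0.704 − 1/0.507) = 1.37×10⁻⁷ J.
v = √(2·1.37×10⁻⁷/0.0335) = 2.86×10⁻³ m/s.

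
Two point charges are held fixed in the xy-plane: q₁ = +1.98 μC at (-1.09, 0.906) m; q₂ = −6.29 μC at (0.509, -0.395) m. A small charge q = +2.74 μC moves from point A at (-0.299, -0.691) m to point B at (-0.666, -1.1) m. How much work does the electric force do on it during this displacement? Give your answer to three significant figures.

The work done by the electric force is W_field = −ΔU = −q(V_B − V_A) = q(V_A − V_B).
At A: distances to the source charges are 1.78 m, 0.861 m; V_A = Σ kqᵢ/rᵢ = -5.57×10⁴ V.
At B: distances to the source charges are 2.05 m, 1.37 m; V_B = Σ kqᵢ/rᵢ = -3.26×10⁴ V.
ΔV = V_B − V_A = 2.31×10⁴ V.
W_field = −qΔV = −(2.74×10⁻⁶ C)(2.31×10⁴ V) = -0.0634 J.

-0.0634 J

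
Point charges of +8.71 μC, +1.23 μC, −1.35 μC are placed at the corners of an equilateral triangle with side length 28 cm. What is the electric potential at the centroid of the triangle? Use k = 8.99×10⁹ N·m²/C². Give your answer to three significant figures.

4.78×10⁵ V

The total potential is the scalar sum of each charge's contribution, V = Σ kqᵢ/rᵢ.
The distance from each vertex to the centroid is a/√3 = 0.162 m.
V = k[(8.71×10⁻⁶)/(0.162) + (1.23×10⁻⁶)/(0.162) + (-1.35×10⁻⁶)/(0.162)] = 4.78×10⁵ V.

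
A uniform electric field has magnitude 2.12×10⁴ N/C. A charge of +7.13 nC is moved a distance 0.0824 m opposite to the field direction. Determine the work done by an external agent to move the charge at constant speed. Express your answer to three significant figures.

The potential change for a displacement 0.0824 m opposite to the field direction is ΔV = +Ed = 1750 V.
W_ext = qΔV = 1.25×10⁻⁵ J.

1.25×10⁻⁵ J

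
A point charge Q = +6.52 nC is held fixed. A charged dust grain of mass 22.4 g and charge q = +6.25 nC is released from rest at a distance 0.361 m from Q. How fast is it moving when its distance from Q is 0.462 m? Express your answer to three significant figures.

4.45×10⁻³ m/s

Only the electrostatic force acts, so mechanical energy is conserved: ½mv² = U₁ − U₂ = kQq(1/r₁ − 1/r₂).
U₁ − U₂ = (8.99×10⁹ N·m²/C²)(6.52×10⁻⁹ C)(6.25×10⁻⁹ C)(1/0.361 − 1/0.462) = 2.22×10⁻⁷ J.
v = √(2·2.22×10⁻⁷/0.0224) = 4.45×10⁻³ m/s.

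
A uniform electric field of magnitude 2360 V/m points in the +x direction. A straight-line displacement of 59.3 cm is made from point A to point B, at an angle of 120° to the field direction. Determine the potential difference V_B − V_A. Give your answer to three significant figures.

Only the component of displacement along E changes the potential: ΔV = −E·d·cosθ.
ΔV = −(2360 V/m)(0.593 m)cos120° = 700 V.

700 V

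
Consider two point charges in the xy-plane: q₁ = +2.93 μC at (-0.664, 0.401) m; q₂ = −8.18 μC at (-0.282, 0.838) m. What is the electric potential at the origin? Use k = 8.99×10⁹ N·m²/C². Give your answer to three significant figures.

-4.92×10⁴ V

The total potential is the scalar sum of each charge's contribution, V = Σ kqᵢ/rᵢ.
Distances from the field point to each charge: r₁ = 0.776 m, r₂ = 0.884 m.
V = k[(2.93×10⁻⁶)/(0.776) + (-8.18×10⁻⁶)/(0.884)] = -4.92×10⁴ V.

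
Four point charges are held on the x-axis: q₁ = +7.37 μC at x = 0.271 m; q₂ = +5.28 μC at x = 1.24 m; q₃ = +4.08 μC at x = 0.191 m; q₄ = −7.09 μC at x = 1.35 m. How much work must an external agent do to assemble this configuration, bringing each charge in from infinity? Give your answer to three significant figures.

The work to assemble the configuration equals its total potential energy, U = Σ kqᵢqⱼ/rᵢⱼ over all pairs.
Pair separations: r₁₂ = 0.969 m, r₁₃ = 0.0800 m, r₁₄ = 1.08 m, r₂₃ = 1.05 m, r₂₄ = 0.110 m, r₃₄ = 1.16 m.
Summing all 6 pair terms gives U = 0.205 J.

0.205 J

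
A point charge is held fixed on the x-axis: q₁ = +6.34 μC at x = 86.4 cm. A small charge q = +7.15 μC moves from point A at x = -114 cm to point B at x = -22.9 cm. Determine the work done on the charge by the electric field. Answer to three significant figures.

-0.169 J

The work done by the electric force is W_field = −ΔU = −q(V_B − V_A) = q(V_A − V_B).
At A: distance to the source charge is 2.00 m; V_A = kq₁/r = 2.84×10⁴ V.
At B: distance to the source charge is 1.09 m; V_B = kq₁/r = 5.21×10⁴ V.
ΔV = V_B − V_A = 2.37×10⁴ V.
W_field = −qΔV = −(7.15×10⁻⁶ C)(2.37×10⁴ V) = -0.169 J.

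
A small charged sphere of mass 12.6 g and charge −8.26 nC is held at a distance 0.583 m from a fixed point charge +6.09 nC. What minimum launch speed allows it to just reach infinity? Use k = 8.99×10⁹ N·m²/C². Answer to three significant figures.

0.0111 m/s

To just escape, total mechanical energy must reach zero at infinity: ½mv²_min + U = 0, so ½mv²_min = −U = |kQq|/r.
|U| = |kQq|/r = (8.99×10⁹ N·m²/C²)(6.09×10⁻⁹)(8.26×10⁻⁹)/(0.583) = 7.76×10⁻⁷ J.
v_min = √(2|U|/m) = √(2·7.76×10⁻⁷/0.0126) = 0.0111 m/s.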